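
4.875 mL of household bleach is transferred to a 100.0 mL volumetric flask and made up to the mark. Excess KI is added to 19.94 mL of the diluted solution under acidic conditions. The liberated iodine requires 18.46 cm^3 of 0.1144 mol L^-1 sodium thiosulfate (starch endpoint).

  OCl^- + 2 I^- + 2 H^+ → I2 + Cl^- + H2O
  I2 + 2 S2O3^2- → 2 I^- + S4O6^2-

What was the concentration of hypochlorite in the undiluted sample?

1.086 mol/L

n(S2O3^2-) = 0.01846 × 0.1144 = 2.112 × 10^-3 mol
n(I2) = n(S2O3^2-)/2 = 1.056 × 10^-3 mol
n(OCl^-) in the aliquot = 1.056 × 10^-3 mol (1:1 ratio)
[OCl^-]_dilute = 1.056 × 10^-3 / 0.01994 = 0.05295 mol/L
[OCl^-]_original = 0.05295 × 100.0/4.875 = 1.086 mol/L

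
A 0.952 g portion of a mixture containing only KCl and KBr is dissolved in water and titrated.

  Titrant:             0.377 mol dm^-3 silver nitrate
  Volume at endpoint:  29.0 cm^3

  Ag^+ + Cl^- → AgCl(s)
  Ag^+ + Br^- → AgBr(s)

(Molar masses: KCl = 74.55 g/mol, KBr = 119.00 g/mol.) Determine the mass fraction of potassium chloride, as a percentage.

n(AgNO3) = 0.0290 × 0.377 = 0.0109 mol
Let x = n(KCl), y = n(KBr).
Titrant: 1x + 1y = 0.0109;  mass: 74.55x + 119.00y = 0.952
Solving, x = 7.85 × 10^-3 mol, y = 3.08 × 10^-3 mol
mass of KCl = 7.85 × 10^-3 × 74.55 = 0.585 g
% KCl = 0.585 / 0.952 × 100 = 61.5 %

61.5 %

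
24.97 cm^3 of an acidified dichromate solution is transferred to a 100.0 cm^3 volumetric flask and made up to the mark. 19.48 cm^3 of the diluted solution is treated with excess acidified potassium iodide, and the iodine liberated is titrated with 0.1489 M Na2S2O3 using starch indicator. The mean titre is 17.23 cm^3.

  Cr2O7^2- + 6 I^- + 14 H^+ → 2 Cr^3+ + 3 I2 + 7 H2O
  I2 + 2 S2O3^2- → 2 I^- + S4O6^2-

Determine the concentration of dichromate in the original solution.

0.08791 M

n(S2O3^2-) = 0.01723 × 0.1489 = 2.566 × 10^-3 mol
n(I2) = n(S2O3^2-)/2 = 1.283 × 10^-3 mol
From the 1:3 ratio, n(Cr2O7^2-) in the aliquot = 1/3 × 1.283 × 10^-3 = 4.276 × 10^-4 mol
[Cr2O7^2-]_dilute = 4.276 × 10^-4 / 0.01948 = 0.02195 mol/L
[Cr2O7^2-]_original = 0.02195 × 100.0/24.97 = 0.08791 mol/L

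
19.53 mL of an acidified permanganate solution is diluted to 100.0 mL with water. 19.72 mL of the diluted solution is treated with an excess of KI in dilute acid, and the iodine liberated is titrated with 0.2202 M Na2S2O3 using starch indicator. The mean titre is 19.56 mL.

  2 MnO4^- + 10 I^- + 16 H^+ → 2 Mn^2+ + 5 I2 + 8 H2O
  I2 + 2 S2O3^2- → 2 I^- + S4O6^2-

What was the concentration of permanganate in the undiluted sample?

0.2237 M

n(S2O3^2-) = 0.01956 × 0.2202 = 4.307 × 10^-3 mol
n(I2) = n(S2O3^2-)/2 = 2.154 × 10^-3 mol
From the 2:5 ratio, n(MnO4^-) in the aliquot = 2/5 × 2.154 × 10^-3 = 8.614 × 10^-4 mol
[MnO4^-]_dilute = 8.614 × 10^-4 / 0.01972 = 0.04368 mol/L
[MnO4^-]_original = 0.04368 × 100.0/19.53 = 0.2237 mol/L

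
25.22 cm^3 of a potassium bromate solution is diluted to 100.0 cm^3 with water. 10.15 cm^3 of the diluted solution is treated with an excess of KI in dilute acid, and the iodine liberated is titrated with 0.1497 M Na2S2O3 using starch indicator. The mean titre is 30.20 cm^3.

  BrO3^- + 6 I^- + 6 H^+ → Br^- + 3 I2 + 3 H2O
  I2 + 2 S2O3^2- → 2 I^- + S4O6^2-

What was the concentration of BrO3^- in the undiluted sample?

0.2944 M

n(S2O3^2-) = 0.03020 × 0.1497 = 4.521 × 10^-3 mol
n(I2) = n(S2O3^2-)/2 = 2.260 × 10^-3 mol
From the 1:3 ratio, n(BrO3^-) in the aliquot = 1/3 × 2.260 × 10^-3 = 7.535 × 10^-4 mol
[BrO3^-]_dilute = 7.535 × 10^-4 / 0.01015 = 0.07424 mol/L
[BrO3^-]_original = 0.07424 × 100.0/25.22 = 0.2944 mol/L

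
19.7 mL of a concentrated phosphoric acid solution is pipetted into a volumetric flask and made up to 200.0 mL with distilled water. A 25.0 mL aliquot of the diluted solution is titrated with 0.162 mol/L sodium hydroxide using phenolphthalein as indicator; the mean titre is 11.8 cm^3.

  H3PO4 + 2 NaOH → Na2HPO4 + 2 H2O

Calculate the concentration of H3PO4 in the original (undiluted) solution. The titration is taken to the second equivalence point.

0.388 mol/L

n(NaOH) = 0.0118 × 0.162 = 1.91 × 10^-3 mol
From the 1:2 ratio, n(H3PO4) in the aliquot = 1/2 × 1.91 × 10^-3 = 9.56 × 10^-4 mol
[H3PO4]_dilute = 9.56 × 10^-4 / 0.0250 = 0.0382 mol/L
Dilution factor = 200.0 / 19.7 = 10.15
[H3PO4]_stock = 0.0382 × 10.15 = 0.388 mol/L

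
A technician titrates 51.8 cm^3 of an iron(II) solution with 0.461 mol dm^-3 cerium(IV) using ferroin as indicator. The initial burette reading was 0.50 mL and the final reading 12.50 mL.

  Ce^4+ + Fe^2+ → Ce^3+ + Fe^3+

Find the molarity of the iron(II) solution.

0.107 mol/L

n(Ce4+) = 0.0120 L × 0.461 mol/L = 5.53 × 10^-3 mol
n(Fe2+) = 5.53 × 10^-3 mol (1:1 mole ratio)
[Fe2+] = 5.53 × 10^-3 mol / 0.0518 L = 0.107 mol/L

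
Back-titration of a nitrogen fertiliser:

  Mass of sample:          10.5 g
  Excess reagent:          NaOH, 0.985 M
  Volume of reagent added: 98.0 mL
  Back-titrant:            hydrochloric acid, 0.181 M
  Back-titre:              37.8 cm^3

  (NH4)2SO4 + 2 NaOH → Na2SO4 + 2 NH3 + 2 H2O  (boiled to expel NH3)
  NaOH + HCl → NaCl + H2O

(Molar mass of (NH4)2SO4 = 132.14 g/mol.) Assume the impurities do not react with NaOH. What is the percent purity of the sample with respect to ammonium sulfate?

56.4 %

n(NaOH) added = 0.0980 × 0.985 = 0.0965 mol
n(HCl) used in back-titration = 0.0378 × 0.181 = 6.84 × 10^-3 mol
n(NaOH) left over = 6.84 × 10^-3 mol (1:1 ratio)
n(NaOH) consumed by analyte = 0.0965 − 6.84 × 10^-3 = 0.0897 mol
From the 1:2 ratio, n((NH4)2SO4) = 1/2 × 0.0897 = 0.0448 mol
mass of (NH4)2SO4 = 0.0448 × 132.14 = 5.93 g
% (NH4)2SO4 = 5.93 / 10.5 × 100 = 56.4 %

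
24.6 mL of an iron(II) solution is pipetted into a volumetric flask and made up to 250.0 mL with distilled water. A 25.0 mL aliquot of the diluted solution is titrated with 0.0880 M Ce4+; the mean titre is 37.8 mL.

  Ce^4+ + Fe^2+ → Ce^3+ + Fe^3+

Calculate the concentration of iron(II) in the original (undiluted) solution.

n(Ce4+) = 0.0378 × 0.0880 = 3.33 × 10^-3 mol
n(Fe2+) in the aliquot = 3.33 × 10^-3 mol (1:1 ratio)
[Fe2+]_dilute = 3.33 × 10^-3 / 0.0250 = 0.133 mol/L
Dilution factor = 250.0 / 24.6 = 10.16
[Fe2+]_stock = 0.133 × 10.16 = 1.35 mol/L

1.35 M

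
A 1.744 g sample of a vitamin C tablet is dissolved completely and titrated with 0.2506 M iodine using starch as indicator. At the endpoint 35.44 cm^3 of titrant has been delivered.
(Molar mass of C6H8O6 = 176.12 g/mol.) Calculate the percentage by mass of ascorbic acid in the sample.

89.69 %

C6H8O6 + I2 → C6H6O6 + 2 HI
n(I2) = 0.03544 L × 0.2506 mol/L = 8.881 × 10^-3 mol
n(C6H8O6) = 8.881 × 10^-3 mol (1:1 ratio)
mass of C6H8O6 = 8.881 × 10^-3 × 176.12 g/mol = 1.564 g
% C6H8O6 = 1.564 / 1.744 × 100 = 89.69 %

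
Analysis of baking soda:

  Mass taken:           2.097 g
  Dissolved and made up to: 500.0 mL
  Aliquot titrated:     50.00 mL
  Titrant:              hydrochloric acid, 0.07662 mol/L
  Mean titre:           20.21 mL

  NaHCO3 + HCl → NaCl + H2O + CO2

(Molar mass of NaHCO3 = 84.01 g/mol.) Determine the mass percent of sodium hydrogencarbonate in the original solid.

62.04 %

n(HCl) per titration = 0.02021 × 0.07662 = 1.548 × 10^-3 mol
n(NaHCO3) in each aliquot = 1.548 × 10^-3 mol (1:1 ratio)
n(NaHCO3) in the whole flask = 1.548 × 10^-3 × 500.0/50.00 = 0.01548 mol
mass of NaHCO3 = 0.01548 × 84.01 = 1.301 g
% NaHCO3 = 1.301 / 2.097 × 100 = 62.04 %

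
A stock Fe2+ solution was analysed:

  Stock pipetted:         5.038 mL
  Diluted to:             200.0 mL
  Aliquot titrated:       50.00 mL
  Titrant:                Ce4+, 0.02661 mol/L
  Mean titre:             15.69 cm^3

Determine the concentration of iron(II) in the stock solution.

Ce^4+ + Fe^2+ → Ce^3+ + Fe^3+
n(Ce4+) = 0.01569 × 0.02661 = 4.175 × 10^-4 mol
n(Fe2+) in the aliquot = 4.175 × 10^-4 mol (1:1 ratio)
[Fe2+]_dilute = 4.175 × 10^-4 / 0.05000 = 0.008350 mol/L
Dilution factor = 200.0 / 5.038 = 39.70
[Fe2+]_stock = 0.008350 × 39.70 = 0.3315 mol/L

0.3315 mol/L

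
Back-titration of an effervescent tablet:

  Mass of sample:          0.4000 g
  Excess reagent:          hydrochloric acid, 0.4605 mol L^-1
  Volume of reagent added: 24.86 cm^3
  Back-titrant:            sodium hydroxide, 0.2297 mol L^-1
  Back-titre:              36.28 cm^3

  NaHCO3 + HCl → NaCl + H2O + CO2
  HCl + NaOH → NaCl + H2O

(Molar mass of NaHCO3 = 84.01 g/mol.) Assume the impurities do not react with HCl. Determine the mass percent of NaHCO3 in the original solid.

n(HCl) added = 0.02486 × 0.4605 = 0.01145 mol
n(NaOH) used in back-titration = 0.03628 × 0.2297 = 8.334 × 10^-3 mol
n(HCl) left over = 8.334 × 10^-3 mol (1:1 ratio)
n(HCl) consumed by analyte = 0.01145 − 8.334 × 10^-3 = 3.115 × 10^-3 mol
n(NaHCO3) = 3.115 × 10^-3 mol (1:1 ratio)
mass of NaHCO3 = 3.115 × 10^-3 × 84.01 = 0.2617 g
% NaHCO3 = 0.2617 / 0.4000 × 100 = 65.41 %

65.41 %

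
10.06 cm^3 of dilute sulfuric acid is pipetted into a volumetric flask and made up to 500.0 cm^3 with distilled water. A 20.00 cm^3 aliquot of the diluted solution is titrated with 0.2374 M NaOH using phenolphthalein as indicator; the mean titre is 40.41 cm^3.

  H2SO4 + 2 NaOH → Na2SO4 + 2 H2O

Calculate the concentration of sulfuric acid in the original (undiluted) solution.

11.92 M

n(NaOH) = 0.04041 × 0.2374 = 9.593 × 10^-3 mol
From the 1:2 ratio, n(H2SO4) in the aliquot = 1/2 × 9.593 × 10^-3 = 4.797 × 10^-3 mol
[H2SO4]_dilute = 4.797 × 10^-3 / 0.02000 = 0.2398 mol/L
Dilution factor = 500.0 / 10.06 = 49.70
[H2SO4]_stock = 0.2398 × 49.70 = 11.92 mol/L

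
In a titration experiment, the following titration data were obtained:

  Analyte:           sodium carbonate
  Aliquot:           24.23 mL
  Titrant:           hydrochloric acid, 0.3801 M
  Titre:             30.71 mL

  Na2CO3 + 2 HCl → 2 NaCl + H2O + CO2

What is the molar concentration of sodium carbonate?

0.2409 M

n(HCl) = 0.03071 L × 0.3801 mol/L = 0.01167 mol
From the 1:2 mole ratio, n(Na2CO3) = 1/2 × 0.01167 = 5.836 × 10^-3 mol
[Na2CO3] = 5.836 × 10^-3 mol / 0.02423 L = 0.2409 mol/L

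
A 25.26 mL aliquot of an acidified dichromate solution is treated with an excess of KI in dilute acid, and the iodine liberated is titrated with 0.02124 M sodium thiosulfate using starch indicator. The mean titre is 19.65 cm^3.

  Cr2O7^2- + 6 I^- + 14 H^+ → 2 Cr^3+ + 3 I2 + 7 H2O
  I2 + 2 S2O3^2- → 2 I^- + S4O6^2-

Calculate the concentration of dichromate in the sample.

0.002754 M

n(S2O3^2-) = 0.01965 × 0.02124 = 4.174 × 10^-4 mol
n(I2) = n(S2O3^2-)/2 = 2.087 × 10^-4 mol
From the 1:3 ratio, n(Cr2O7^2-) in the aliquot = 1/3 × 2.087 × 10^-4 = 6.956 × 10^-5 mol
[Cr2O7^2-] = 6.956 × 10^-5 / 0.02526 = 0.002754 mol/L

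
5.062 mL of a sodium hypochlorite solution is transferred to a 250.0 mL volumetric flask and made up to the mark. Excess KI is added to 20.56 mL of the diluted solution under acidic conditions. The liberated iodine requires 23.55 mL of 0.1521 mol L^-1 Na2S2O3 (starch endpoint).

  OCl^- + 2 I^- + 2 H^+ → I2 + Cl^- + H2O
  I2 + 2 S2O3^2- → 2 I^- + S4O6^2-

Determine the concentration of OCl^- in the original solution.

n(S2O3^2-) = 0.02355 × 0.1521 = 3.582 × 10^-3 mol
n(I2) = n(S2O3^2-)/2 = 1.791 × 10^-3 mol
n(OCl^-) in the aliquot = 1.791 × 10^-3 mol (1:1 ratio)
[OCl^-]_dilute = 1.791 × 10^-3 / 0.02056 = 0.08711 mol/L
[OCl^-]_original = 0.08711 × 250.0/5.062 = 4.302 mol/L

4.302 mol/L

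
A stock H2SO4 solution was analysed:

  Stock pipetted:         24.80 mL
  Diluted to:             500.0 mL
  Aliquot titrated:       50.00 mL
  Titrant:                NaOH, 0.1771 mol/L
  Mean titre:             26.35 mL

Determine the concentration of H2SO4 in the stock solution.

H2SO4 + 2 NaOH → Na2SO4 + 2 H2O
n(NaOH) = 0.02635 × 0.1771 = 4.667 × 10^-3 mol
From the 1:2 ratio, n(H2SO4) in the aliquot = 1/2 × 4.667 × 10^-3 = 2.333 × 10^-3 mol
[H2SO4]_dilute = 2.333 × 10^-3 / 0.05000 = 0.04667 mol/L
Dilution factor = 500.0 / 24.80 = 20.16
[H2SO4]_stock = 0.04667 × 20.16 = 0.9408 mol/L

0.9408 mol/L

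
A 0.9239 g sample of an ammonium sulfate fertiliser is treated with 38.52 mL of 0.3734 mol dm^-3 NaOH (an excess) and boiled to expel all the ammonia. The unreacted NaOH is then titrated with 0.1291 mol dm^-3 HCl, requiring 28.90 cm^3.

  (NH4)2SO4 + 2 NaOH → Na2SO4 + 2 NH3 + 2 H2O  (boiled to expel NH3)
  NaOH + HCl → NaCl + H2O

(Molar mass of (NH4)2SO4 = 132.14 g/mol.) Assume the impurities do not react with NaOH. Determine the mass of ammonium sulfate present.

0.7038 g

n(NaOH) added = 0.03852 × 0.3734 = 0.01438 mol
n(HCl) used in back-titration = 0.02890 × 0.1291 = 3.731 × 10^-3 mol
n(NaOH) left over = 3.731 × 10^-3 mol (1:1 ratio)
n(NaOH) consumed by analyte = 0.01438 − 3.731 × 10^-3 = 0.01065 mol
From the 1:2 ratio, n((NH4)2SO4) = 1/2 × 0.01065 = 5.326 × 10^-3 mol
mass of (NH4)2SO4 = 5.326 × 10^-3 × 132.14 = 0.7038 g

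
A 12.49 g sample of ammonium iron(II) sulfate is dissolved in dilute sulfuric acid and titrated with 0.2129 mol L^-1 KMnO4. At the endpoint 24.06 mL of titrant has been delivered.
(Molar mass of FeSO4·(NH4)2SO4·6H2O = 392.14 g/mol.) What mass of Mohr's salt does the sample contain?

MnO4^- + 5 Fe^2+ + 8 H^+ → Mn^2+ + 5 Fe^3+ + 4 H2O
n(KMnO4) = 0.02406 L × 0.2129 mol/L = 5.122 × 10^-3 mol
From the 5:1 ratio, n(FeSO4·(NH4)2SO4·6H2O) = 5/1 × 5.122 × 10^-3 = 0.02561 mol
mass of FeSO4·(NH4)2SO4·6H2O = 0.02561 × 392.14 g/mol = 10.04 g

10.04 g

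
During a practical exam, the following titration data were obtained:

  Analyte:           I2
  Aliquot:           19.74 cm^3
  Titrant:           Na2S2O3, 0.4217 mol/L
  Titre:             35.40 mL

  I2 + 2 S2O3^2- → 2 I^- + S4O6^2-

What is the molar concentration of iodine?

0.3781 mol/L

n(Na2S2O3) = 0.03540 L × 0.4217 mol/L = 0.01493 mol
From the 1:2 mole ratio, n(I2) = 1/2 × 0.01493 = 7.464 × 10^-3 mol
[I2] = 7.464 × 10^-3 mol / 0.01974 L = 0.3781 mol/L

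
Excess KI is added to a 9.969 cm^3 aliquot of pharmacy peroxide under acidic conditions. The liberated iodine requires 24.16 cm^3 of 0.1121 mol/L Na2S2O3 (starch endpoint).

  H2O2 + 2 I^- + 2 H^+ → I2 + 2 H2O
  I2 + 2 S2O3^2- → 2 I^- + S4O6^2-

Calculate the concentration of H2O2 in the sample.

0.1358 mol/L

n(S2O3^2-) = 0.02416 × 0.1121 = 2.708 × 10^-3 mol
n(I2) = n(S2O3^2-)/2 = 1.354 × 10^-3 mol
n(H2O2) in the aliquot = 1.354 × 10^-3 mol (1:1 ratio)
[H2O2] = 1.354 × 10^-3 / 0.009969 = 0.1358 mol/L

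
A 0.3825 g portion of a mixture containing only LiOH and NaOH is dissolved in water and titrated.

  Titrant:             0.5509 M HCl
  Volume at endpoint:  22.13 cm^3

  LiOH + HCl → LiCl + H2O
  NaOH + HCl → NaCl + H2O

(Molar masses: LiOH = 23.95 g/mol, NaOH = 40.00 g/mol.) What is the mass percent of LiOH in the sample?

41.02 %

n(HCl) = 0.02213 × 0.5509 = 0.01219 mol
Let x = n(LiOH), y = n(NaOH).
Titrant: 1x + 1y = 0.01219;  mass: 23.95x + 40.00y = 0.3825
Solving, x = 6.552 × 10^-3 mol, y = 5.640 × 10^-3 mol
mass of LiOH = 6.552 × 10^-3 × 23.95 = 0.1569 g
% LiOH = 0.1569 / 0.3825 × 100 = 41.02 %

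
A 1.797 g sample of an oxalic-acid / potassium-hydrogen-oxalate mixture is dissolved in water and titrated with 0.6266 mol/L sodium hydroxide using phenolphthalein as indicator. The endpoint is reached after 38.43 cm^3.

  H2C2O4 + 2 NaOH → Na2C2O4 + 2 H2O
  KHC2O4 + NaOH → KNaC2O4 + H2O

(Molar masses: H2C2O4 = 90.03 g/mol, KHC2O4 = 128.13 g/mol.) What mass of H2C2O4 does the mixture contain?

0.6978 g

n(NaOH) = 0.03843 × 0.6266 = 0.02408 mol
Let x = n(H2C2O4), y = n(KHC2O4).
Titrant: 2x + 1y = 0.02408;  mass: 90.03x + 128.13y = 1.797
Solving, x = 7.751 × 10^-3 mol, y = 8.579 × 10^-3 mol
mass of H2C2O4 = 7.751 × 10^-3 × 90.03 = 0.6978 g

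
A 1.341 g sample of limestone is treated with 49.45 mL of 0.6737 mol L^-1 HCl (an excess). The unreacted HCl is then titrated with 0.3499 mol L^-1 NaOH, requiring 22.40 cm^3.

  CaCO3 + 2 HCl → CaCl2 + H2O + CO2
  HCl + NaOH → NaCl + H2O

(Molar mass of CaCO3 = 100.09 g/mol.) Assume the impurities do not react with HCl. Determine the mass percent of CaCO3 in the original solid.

n(HCl) added = 0.04945 × 0.6737 = 0.03331 mol
n(NaOH) used in back-titration = 0.02240 × 0.3499 = 7.838 × 10^-3 mol
n(HCl) left over = 7.838 × 10^-3 mol (1:1 ratio)
n(HCl) consumed by analyte = 0.03331 − 7.838 × 10^-3 = 0.02548 mol
From the 1:2 ratio, n(CaCO3) = 1/2 × 0.02548 = 0.01274 mol
mass of CaCO3 = 0.01274 × 100.09 = 1.275 g
% CaCO3 = 1.275 / 1.341 × 100 = 95.08 %

95.08 %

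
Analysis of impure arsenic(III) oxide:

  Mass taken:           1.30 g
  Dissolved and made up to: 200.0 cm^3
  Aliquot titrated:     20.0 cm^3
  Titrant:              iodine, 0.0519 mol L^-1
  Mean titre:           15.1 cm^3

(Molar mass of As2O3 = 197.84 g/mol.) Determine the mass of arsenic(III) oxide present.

0.775 g

As2O3 + 2 I2 + 2 H2O → As2O5 + 4 HI
n(I2) per titration = 0.0151 × 0.0519 = 7.84 × 10^-4 mol
From the 1:2 ratio, n(As2O3) in each aliquot = 1/2 × 7.84 × 10^-4 = 3.92 × 10^-4 mol
n(As2O3) in the whole flask = 3.92 × 10^-4 × 200.0/20.0 = 3.92 × 10^-3 mol
mass of As2O3 = 3.92 × 10^-3 × 197.84 = 0.775 g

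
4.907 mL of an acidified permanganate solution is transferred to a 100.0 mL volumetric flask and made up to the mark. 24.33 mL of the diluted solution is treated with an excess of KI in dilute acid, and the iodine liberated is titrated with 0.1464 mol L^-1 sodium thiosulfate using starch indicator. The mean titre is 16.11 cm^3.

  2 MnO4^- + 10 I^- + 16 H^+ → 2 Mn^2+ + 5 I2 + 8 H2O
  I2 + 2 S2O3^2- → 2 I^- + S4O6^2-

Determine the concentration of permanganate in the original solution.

n(S2O3^2-) = 0.01611 × 0.1464 = 2.359 × 10^-3 mol
n(I2) = n(S2O3^2-)/2 = 1.179 × 10^-3 mol
From the 2:5 ratio, n(MnO4^-) in the aliquot = 2/5 × 1.179 × 10^-3 = 4.717 × 10^-4 mol
[MnO4^-]_dilute = 4.717 × 10^-4 / 0.02433 = 0.01939 mol/L
[MnO4^-]_original = 0.01939 × 100.0/4.907 = 0.3951 mol/L

0.3951 mol/L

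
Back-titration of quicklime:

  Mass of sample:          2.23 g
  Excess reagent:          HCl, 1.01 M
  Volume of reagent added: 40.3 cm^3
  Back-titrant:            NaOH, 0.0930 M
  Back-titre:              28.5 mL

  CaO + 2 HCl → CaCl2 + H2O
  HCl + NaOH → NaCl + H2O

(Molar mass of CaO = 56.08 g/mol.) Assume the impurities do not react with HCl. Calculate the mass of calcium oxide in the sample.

n(HCl) added = 0.0403 × 1.01 = 0.0407 mol
n(NaOH) used in back-titration = 0.0285 × 0.0930 = 2.65 × 10^-3 mol
n(HCl) left over = 2.65 × 10^-3 mol (1:1 ratio)
n(HCl) consumed by analyte = 0.0407 − 2.65 × 10^-3 = 0.0381 mol
From the 1:2 ratio, n(CaO) = 1/2 × 0.0381 = 0.0190 mol
mass of CaO = 0.0190 × 56.08 = 1.07 g

1.07 g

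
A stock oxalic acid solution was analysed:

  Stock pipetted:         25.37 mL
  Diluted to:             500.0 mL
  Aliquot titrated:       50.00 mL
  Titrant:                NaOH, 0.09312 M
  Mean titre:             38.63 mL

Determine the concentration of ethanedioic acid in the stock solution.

0.7090 M

H2C2O4 + 2 NaOH → Na2C2O4 + 2 H2O
n(NaOH) = 0.03863 × 0.09312 = 3.597 × 10^-3 mol
From the 1:2 ratio, n(H2C2O4) in the aliquot = 1/2 × 3.597 × 10^-3 = 1.799 × 10^-3 mol
[H2C2O4]_dilute = 1.799 × 10^-3 / 0.05000 = 0.03597 mol/L
Dilution factor = 500.0 / 25.37 = 19.71
[H2C2O4]_stock = 0.03597 × 19.71 = 0.7090 mol/L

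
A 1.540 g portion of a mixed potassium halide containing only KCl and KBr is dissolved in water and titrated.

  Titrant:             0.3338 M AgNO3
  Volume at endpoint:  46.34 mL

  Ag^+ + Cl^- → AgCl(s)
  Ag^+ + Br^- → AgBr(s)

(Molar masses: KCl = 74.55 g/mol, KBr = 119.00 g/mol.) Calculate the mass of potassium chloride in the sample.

n(AgNO3) = 0.04634 × 0.3338 = 0.01547 mol
Let x = n(KCl), y = n(KBr).
Titrant: 1x + 1y = 0.01547;  mass: 74.55x + 119.00y = 1.540
Solving, x = 6.766 × 10^-3 mol, y = 8.703 × 10^-3 mol
mass of KCl = 6.766 × 10^-3 × 74.55 = 0.5044 g

0.5044 g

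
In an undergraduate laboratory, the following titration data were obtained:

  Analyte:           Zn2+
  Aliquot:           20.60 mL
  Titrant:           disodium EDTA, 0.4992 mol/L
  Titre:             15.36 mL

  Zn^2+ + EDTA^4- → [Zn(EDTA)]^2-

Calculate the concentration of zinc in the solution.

0.3722 mol/L

n(EDTA) = 0.01536 L × 0.4992 mol/L = 7.668 × 10^-3 mol
n(Zn2+) = 7.668 × 10^-3 mol (1:1 mole ratio)
[Zn2+] = 7.668 × 10^-3 mol / 0.02060 L = 0.3722 mol/L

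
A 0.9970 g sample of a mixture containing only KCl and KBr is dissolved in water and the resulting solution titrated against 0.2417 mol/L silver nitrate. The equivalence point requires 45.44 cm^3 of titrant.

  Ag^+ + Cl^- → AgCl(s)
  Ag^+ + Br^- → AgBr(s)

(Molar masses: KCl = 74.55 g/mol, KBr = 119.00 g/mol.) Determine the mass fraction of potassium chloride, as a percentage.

52.14 %

n(AgNO3) = 0.04544 × 0.2417 = 0.01098 mol
Let x = n(KCl), y = n(KBr).
Titrant: 1x + 1y = 0.01098;  mass: 74.55x + 119.00y = 0.9970
Solving, x = 6.973 × 10^-3 mol, y = 4.010 × 10^-3 mol
mass of KCl = 6.973 × 10^-3 × 74.55 = 0.5199 g
% KCl = 0.5199 / 0.9970 × 100 = 52.14 %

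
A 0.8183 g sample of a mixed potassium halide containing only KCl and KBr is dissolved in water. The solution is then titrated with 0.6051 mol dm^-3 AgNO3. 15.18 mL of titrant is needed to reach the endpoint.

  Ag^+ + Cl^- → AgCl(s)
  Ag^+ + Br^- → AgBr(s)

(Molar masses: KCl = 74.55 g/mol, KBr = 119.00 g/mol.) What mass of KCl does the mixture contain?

n(AgNO3) = 0.01518 × 0.6051 = 9.185 × 10^-3 mol
Let x = n(KCl), y = n(KBr).
Titrant: 1x + 1y = 9.185 × 10^-3;  mass: 74.55x + 119.00y = 0.8183
Solving, x = 6.181 × 10^-3 mol, y = 3.004 × 10^-3 mol
mass of KCl = 6.181 × 10^-3 × 74.55 = 0.4608 g

0.4608 g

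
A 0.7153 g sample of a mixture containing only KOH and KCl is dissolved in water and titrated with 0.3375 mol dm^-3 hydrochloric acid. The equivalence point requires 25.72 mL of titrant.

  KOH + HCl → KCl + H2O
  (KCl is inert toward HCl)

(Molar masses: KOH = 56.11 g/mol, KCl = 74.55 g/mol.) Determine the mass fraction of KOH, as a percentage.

68.09 %

n(HCl) = 0.02572 × 0.3375 = 8.681 × 10^-3 mol
Let x = n(KOH), y = n(KCl).
Titrant: 1x = 8.681 × 10^-3;  mass: 56.11x + 74.55y = 0.7153
Solving, x = 8.681 × 10^-3 mol, y = 3.062 × 10^-3 mol
mass of KOH = 8.681 × 10^-3 × 56.11 = 0.4871 g
% KOH = 0.4871 / 0.7153 × 100 = 68.09 %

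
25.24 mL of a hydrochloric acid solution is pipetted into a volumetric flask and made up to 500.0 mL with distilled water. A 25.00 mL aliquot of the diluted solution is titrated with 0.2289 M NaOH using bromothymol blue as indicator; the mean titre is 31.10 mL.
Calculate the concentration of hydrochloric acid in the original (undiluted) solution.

HCl + NaOH → NaCl + H2O
n(NaOH) = 0.03110 × 0.2289 = 7.119 × 10^-3 mol
n(HCl) in the aliquot = 7.119 × 10^-3 mol (1:1 ratio)
[HCl]_dilute = 7.119 × 10^-3 / 0.02500 = 0.2848 mol/L
Dilution factor = 500.0 / 25.24 = 19.81
[HCl]_stock = 0.2848 × 19.81 = 5.641 mol/L

5.641 M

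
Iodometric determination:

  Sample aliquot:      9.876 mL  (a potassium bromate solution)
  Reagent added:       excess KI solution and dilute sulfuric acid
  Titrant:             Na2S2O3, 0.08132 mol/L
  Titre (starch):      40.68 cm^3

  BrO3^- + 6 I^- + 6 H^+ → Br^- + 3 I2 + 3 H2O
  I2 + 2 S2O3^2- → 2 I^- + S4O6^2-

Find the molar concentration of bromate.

0.05583 mol/L

n(S2O3^2-) = 0.04068 × 0.08132 = 3.308 × 10^-3 mol
n(I2) = n(S2O3^2-)/2 = 1.654 × 10^-3 mol
From the 1:3 ratio, n(BrO3^-) in the aliquot = 1/3 × 1.654 × 10^-3 = 5.513 × 10^-4 mol
[BrO3^-] = 5.513 × 10^-4 / 0.009876 = 0.05583 mol/L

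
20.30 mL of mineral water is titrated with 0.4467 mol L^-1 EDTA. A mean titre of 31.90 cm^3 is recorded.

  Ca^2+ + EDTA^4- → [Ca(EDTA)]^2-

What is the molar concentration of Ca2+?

0.7020 mol/L

n(EDTA) = 0.03190 L × 0.4467 mol/L = 0.01425 mol
n(Ca2+) = 0.01425 mol (1:1 mole ratio)
[Ca2+] = 0.01425 mol / 0.02030 L = 0.7020 mol/L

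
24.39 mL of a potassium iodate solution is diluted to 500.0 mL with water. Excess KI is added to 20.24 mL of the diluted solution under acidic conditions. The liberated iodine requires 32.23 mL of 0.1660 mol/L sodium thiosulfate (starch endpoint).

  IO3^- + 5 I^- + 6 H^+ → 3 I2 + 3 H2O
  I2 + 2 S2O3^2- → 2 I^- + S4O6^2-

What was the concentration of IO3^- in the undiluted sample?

0.9032 mol/L

n(S2O3^2-) = 0.03223 × 0.1660 = 5.350 × 10^-3 mol
n(I2) = n(S2O3^2-)/2 = 2.675 × 10^-3 mol
From the 1:3 ratio, n(IO3^-) in the aliquot = 1/3 × 2.675 × 10^-3 = 8.917 × 10^-4 mol
[IO3^-]_dilute = 8.917 × 10^-4 / 0.02024 = 0.04406 mol/L
[IO3^-]_original = 0.04406 × 500.0/24.39 = 0.9032 mol/L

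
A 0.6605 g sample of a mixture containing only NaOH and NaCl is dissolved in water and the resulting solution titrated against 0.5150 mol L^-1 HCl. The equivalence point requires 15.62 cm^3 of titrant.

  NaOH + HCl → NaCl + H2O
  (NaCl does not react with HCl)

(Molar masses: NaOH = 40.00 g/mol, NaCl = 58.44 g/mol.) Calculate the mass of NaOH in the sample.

n(HCl) = 0.01562 × 0.5150 = 8.044 × 10^-3 mol
Let x = n(NaOH), y = n(NaCl).
Titrant: 1x = 8.044 × 10^-3;  mass: 40.00x + 58.44y = 0.6605
Solving, x = 8.044 × 10^-3 mol, y = 5.796 × 10^-3 mol
mass of NaOH = 8.044 × 10^-3 × 40.00 = 0.3218 g

0.3218 g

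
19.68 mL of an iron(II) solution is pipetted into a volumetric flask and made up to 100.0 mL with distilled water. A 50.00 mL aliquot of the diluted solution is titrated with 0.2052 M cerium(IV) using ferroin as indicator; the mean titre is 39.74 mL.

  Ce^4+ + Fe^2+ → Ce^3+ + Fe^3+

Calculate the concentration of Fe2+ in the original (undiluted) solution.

0.8287 M

n(Ce4+) = 0.03974 × 0.2052 = 8.155 × 10^-3 mol
n(Fe2+) in the aliquot = 8.155 × 10^-3 mol (1:1 ratio)
[Fe2+]_dilute = 8.155 × 10^-3 / 0.05000 = 0.1631 mol/L
Dilution factor = 100.0 / 19.68 = 5.081
[Fe2+]_stock = 0.1631 × 5.081 = 0.8287 mol/L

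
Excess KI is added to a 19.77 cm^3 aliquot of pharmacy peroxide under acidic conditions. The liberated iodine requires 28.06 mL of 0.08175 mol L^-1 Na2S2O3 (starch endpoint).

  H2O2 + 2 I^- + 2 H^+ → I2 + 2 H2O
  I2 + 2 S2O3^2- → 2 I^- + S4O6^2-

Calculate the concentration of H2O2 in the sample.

0.05801 mol/L

n(S2O3^2-) = 0.02806 × 0.08175 = 2.294 × 10^-3 mol
n(I2) = n(S2O3^2-)/2 = 1.147 × 10^-3 mol
n(H2O2) in the aliquot = 1.147 × 10^-3 mol (1:1 ratio)
[H2O2] = 1.147 × 10^-3 / 0.01977 = 0.05801 mol/L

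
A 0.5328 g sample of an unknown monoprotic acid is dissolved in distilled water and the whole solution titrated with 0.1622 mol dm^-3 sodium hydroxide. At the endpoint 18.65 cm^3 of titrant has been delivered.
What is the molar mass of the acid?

176.1 g/mol

n(NaOH) = 0.01865 L × 0.1622 mol/L = 3.025 × 10^-3 mol
n(HA) = 3.025 × 10^-3 mol (1:1 ratio)
M = m / n = 0.5328 g / 3.025 × 10^-3 mol = 176.1 g/mol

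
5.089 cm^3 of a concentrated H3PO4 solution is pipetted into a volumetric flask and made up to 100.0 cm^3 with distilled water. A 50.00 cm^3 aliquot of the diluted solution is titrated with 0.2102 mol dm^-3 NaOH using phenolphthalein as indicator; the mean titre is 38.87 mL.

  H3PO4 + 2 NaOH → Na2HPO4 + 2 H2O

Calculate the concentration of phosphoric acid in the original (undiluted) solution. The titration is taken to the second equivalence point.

n(NaOH) = 0.03887 × 0.2102 = 8.170 × 10^-3 mol
From the 1:2 ratio, n(H3PO4) in the aliquot = 1/2 × 8.170 × 10^-3 = 4.085 × 10^-3 mol
[H3PO4]_dilute = 4.085 × 10^-3 / 0.05000 = 0.08170 mol/L
Dilution factor = 100.0 / 5.089 = 19.65
[H3PO4]_stock = 0.08170 × 19.65 = 1.606 mol/L

1.606 mol/L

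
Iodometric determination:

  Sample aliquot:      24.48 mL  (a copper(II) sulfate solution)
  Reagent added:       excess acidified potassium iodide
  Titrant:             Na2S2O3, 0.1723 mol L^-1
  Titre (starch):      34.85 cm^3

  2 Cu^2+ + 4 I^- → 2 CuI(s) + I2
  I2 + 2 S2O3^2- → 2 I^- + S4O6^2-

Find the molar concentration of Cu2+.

n(S2O3^2-) = 0.03485 × 0.1723 = 6.005 × 10^-3 mol
n(I2) = n(S2O3^2-)/2 = 3.002 × 10^-3 mol
From the 2:1 ratio, n(Cu2+) in the aliquot = 2/1 × 3.002 × 10^-3 = 6.005 × 10^-3 mol
[Cu2+] = 6.005 × 10^-3 / 0.02448 = 0.2453 mol/L

0.2453 mol/L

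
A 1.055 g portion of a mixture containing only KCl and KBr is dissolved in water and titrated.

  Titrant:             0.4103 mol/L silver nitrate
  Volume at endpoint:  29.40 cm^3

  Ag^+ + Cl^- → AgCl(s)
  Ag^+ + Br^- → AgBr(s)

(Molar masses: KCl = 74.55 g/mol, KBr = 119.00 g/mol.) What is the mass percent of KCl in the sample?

n(AgNO3) = 0.02940 × 0.4103 = 0.01206 mol
Let x = n(KCl), y = n(KBr).
Titrant: 1x + 1y = 0.01206;  mass: 74.55x + 119.00y = 1.055
Solving, x = 8.560 × 10^-3 mol, y = 3.503 × 10^-3 mol
mass of KCl = 8.560 × 10^-3 × 74.55 = 0.6381 g
% KCl = 0.6381 / 1.055 × 100 = 60.49 %

60.49 %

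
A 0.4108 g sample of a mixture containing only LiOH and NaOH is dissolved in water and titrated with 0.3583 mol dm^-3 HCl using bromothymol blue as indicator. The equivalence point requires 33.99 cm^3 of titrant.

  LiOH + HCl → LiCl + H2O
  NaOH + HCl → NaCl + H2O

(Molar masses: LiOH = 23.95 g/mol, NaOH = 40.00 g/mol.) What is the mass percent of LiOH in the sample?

n(HCl) = 0.03399 × 0.3583 = 0.01218 mol
Let x = n(LiOH), y = n(NaOH).
Titrant: 1x + 1y = 0.01218;  mass: 23.95x + 40.00y = 0.4108
Solving, x = 4.757 × 10^-3 mol, y = 7.422 × 10^-3 mol
mass of LiOH = 4.757 × 10^-3 × 23.95 = 0.1139 g
% LiOH = 0.1139 / 0.4108 × 100 = 27.73 %

27.73 %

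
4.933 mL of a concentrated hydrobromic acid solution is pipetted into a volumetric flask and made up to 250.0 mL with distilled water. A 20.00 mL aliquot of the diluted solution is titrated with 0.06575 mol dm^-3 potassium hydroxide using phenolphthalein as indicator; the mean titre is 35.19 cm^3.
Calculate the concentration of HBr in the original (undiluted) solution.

HBr + KOH → KBr + H2O
n(KOH) = 0.03519 × 0.06575 = 2.314 × 10^-3 mol
n(HBr) in the aliquot = 2.314 × 10^-3 mol (1:1 ratio)
[HBr]_dilute = 2.314 × 10^-3 / 0.02000 = 0.1157 mol/L
Dilution factor = 250.0 / 4.933 = 50.68
[HBr]_stock = 0.1157 × 50.68 = 5.863 mol/L

5.863 mol/L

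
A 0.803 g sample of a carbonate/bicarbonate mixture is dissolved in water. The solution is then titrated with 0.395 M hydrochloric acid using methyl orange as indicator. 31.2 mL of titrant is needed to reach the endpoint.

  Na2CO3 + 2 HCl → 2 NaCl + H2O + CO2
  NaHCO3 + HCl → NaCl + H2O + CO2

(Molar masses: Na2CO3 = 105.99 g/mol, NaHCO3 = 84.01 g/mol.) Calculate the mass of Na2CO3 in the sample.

n(HCl) = 0.0312 × 0.395 = 0.0123 mol
Let x = n(Na2CO3), y = n(NaHCO3).
Titrant: 2x + 1y = 0.0123;  mass: 105.99x + 84.01y = 0.803
Solving, x = 3.75 × 10^-3 mol, y = 4.83 × 10^-3 mol
mass of Na2CO3 = 3.75 × 10^-3 × 105.99 = 0.397 g

0.397 g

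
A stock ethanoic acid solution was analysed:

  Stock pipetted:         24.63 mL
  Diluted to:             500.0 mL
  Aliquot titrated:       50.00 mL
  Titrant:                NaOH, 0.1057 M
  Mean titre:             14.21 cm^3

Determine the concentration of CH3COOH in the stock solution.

0.6098 M

CH3COOH + NaOH → CH3COONa + H2O
n(NaOH) = 0.01421 × 0.1057 = 1.502 × 10^-3 mol
n(CH3COOH) in the aliquot = 1.502 × 10^-3 mol (1:1 ratio)
[CH3COOH]_dilute = 1.502 × 10^-3 / 0.05000 = 0.03004 mol/L
Dilution factor = 500.0 / 24.63 = 20.30
[CH3COOH]_stock = 0.03004 × 20.30 = 0.6098 mol/L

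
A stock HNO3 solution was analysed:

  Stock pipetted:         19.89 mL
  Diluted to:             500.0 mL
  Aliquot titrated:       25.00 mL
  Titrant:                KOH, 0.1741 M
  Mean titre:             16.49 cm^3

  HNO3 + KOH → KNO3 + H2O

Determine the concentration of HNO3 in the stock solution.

n(KOH) = 0.01649 × 0.1741 = 2.871 × 10^-3 mol
n(HNO3) in the aliquot = 2.871 × 10^-3 mol (1:1 ratio)
[HNO3]_dilute = 2.871 × 10^-3 / 0.02500 = 0.1148 mol/L
Dilution factor = 500.0 / 19.89 = 25.14
[HNO3]_stock = 0.1148 × 25.14 = 2.887 mol/L

2.887 M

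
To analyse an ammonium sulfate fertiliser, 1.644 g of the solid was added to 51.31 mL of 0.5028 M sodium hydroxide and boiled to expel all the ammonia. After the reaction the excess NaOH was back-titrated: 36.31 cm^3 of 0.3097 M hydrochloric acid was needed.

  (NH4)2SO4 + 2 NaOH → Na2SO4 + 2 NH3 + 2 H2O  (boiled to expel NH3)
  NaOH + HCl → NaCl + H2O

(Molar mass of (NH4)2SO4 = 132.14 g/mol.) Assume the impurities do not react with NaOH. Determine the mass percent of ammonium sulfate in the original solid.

n(NaOH) added = 0.05131 × 0.5028 = 0.02580 mol
n(HCl) used in back-titration = 0.03631 × 0.3097 = 0.01125 mol
n(NaOH) left over = 0.01125 mol (1:1 ratio)
n(NaOH) consumed by analyte = 0.02580 − 0.01125 = 0.01455 mol
From the 1:2 ratio, n((NH4)2SO4) = 1/2 × 0.01455 = 7.277 × 10^-3 mol
mass of (NH4)2SO4 = 7.277 × 10^-3 × 132.14 = 0.9615 g
% (NH4)2SO4 = 0.9615 / 1.644 × 100 = 58.49 %

58.49 %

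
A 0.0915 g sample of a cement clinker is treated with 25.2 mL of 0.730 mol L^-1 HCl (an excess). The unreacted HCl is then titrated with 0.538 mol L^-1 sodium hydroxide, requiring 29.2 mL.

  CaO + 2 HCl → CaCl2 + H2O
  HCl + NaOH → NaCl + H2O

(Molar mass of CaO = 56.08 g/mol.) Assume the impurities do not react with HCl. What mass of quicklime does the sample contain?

n(HCl) added = 0.0252 × 0.730 = 0.0184 mol
n(NaOH) used in back-titration = 0.0292 × 0.538 = 0.0157 mol
n(HCl) left over = 0.0157 mol (1:1 ratio)
n(HCl) consumed by analyte = 0.0184 − 0.0157 = 2.69 × 10^-3 mol
From the 1:2 ratio, n(CaO) = 1/2 × 2.69 × 10^-3 = 1.34 × 10^-3 mol
mass of CaO = 1.34 × 10^-3 × 56.08 = 0.0753 g

0.0753 g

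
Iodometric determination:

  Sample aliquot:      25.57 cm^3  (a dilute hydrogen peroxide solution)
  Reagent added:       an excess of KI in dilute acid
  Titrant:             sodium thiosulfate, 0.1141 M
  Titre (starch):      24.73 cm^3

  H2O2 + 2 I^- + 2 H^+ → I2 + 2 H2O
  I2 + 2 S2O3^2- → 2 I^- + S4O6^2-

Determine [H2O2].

n(S2O3^2-) = 0.02473 × 0.1141 = 2.822 × 10^-3 mol
n(I2) = n(S2O3^2-)/2 = 1.411 × 10^-3 mol
n(H2O2) in the aliquot = 1.411 × 10^-3 mol (1:1 ratio)
[H2O2] = 1.411 × 10^-3 / 0.02557 = 0.05518 mol/L

0.05518 M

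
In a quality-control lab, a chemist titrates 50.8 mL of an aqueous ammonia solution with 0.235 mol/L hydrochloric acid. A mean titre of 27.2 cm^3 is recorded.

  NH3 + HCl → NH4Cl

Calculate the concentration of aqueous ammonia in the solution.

n(HCl) = 0.0272 L × 0.235 mol/L = 6.39 × 10^-3 mol
n(NH3) = 6.39 × 10^-3 mol (1:1 mole ratio)
[NH3] = 6.39 × 10^-3 mol / 0.0508 L = 0.126 mol/L

0.126 mol/L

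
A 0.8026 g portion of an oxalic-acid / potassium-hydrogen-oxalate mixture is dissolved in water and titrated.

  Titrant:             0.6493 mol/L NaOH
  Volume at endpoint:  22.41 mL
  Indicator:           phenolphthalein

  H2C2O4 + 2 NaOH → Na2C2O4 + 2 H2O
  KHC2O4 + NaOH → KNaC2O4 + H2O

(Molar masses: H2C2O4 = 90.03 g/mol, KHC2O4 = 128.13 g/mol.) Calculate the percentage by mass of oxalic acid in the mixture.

n(NaOH) = 0.02241 × 0.6493 = 0.01455 mol
Let x = n(H2C2O4), y = n(KHC2O4).
Titrant: 2x + 1y = 0.01455;  mass: 90.03x + 128.13y = 0.8026
Solving, x = 6.388 × 10^-3 mol, y = 1.776 × 10^-3 mol
mass of H2C2O4 = 6.388 × 10^-3 × 90.03 = 0.5751 g
% H2C2O4 = 0.5751 / 0.8026 × 100 = 71.65 %

71.65 %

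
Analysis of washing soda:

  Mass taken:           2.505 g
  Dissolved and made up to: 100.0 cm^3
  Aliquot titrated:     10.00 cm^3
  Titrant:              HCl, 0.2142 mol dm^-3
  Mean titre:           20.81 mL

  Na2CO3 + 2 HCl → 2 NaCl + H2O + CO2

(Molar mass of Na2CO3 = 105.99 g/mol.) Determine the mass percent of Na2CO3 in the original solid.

94.30 %

n(HCl) per titration = 0.02081 × 0.2142 = 4.458 × 10^-3 mol
From the 1:2 ratio, n(Na2CO3) in each aliquot = 1/2 × 4.458 × 10^-3 = 2.229 × 10^-3 mol
n(Na2CO3) in the whole flask = 2.229 × 10^-3 × 100.0/10.00 = 0.02229 mol
mass of Na2CO3 = 0.02229 × 105.99 = 2.362 g
% Na2CO3 = 2.362 / 2.505 × 100 = 94.30 %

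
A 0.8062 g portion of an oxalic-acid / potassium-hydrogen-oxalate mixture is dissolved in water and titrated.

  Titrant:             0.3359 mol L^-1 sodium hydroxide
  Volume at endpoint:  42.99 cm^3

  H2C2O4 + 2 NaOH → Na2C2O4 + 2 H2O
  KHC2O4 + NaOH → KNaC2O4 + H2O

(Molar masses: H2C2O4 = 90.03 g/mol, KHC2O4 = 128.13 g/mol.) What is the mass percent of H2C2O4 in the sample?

n(NaOH) = 0.04299 × 0.3359 = 0.01444 mol
Let x = n(H2C2O4), y = n(KHC2O4).
Titrant: 2x + 1y = 0.01444;  mass: 90.03x + 128.13y = 0.8062
Solving, x = 6.281 × 10^-3 mol, y = 1.879 × 10^-3 mol
mass of H2C2O4 = 6.281 × 10^-3 × 90.03 = 0.5655 g
% H2C2O4 = 0.5655 / 0.8062 × 100 = 70.14 %

70.14 %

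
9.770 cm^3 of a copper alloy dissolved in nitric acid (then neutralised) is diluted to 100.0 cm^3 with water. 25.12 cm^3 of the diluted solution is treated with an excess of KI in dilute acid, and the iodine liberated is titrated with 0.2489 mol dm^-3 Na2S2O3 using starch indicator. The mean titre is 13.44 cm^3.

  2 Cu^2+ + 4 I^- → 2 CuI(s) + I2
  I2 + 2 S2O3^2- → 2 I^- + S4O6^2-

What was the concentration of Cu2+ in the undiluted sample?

n(S2O3^2-) = 0.01344 × 0.2489 = 3.345 × 10^-3 mol
n(I2) = n(S2O3^2-)/2 = 1.673 × 10^-3 mol
From the 2:1 ratio, n(Cu2+) in the aliquot = 2/1 × 1.673 × 10^-3 = 3.345 × 10^-3 mol
[Cu2+]_dilute = 3.345 × 10^-3 / 0.02512 = 0.1332 mol/L
[Cu2+]_original = 0.1332 × 100.0/9.770 = 1.363 mol/L

1.363 mol/L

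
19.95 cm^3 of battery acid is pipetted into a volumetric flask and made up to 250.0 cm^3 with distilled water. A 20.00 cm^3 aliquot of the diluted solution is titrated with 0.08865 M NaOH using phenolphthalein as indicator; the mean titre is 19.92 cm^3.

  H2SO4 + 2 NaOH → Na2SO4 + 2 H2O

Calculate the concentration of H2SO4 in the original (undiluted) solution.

0.5532 M

n(NaOH) = 0.01992 × 0.08865 = 1.766 × 10^-3 mol
From the 1:2 ratio, n(H2SO4) in the aliquot = 1/2 × 1.766 × 10^-3 = 8.830 × 10^-4 mol
[H2SO4]_dilute = 8.830 × 10^-4 / 0.02000 = 0.04415 mol/L
Dilution factor = 250.0 / 19.95 = 12.53
[H2SO4]_stock = 0.04415 × 12.53 = 0.5532 mol/L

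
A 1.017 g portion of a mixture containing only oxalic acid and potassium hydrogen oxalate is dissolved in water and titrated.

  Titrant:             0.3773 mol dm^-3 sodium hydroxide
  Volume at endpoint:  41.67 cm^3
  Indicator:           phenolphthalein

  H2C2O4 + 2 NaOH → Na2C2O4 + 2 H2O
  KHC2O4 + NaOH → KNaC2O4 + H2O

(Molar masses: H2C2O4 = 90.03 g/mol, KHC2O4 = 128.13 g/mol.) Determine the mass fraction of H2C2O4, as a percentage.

n(NaOH) = 0.04167 × 0.3773 = 0.01572 mol
Let x = n(H2C2O4), y = n(KHC2O4).
Titrant: 2x + 1y = 0.01572;  mass: 90.03x + 128.13y = 1.017
Solving, x = 6.001 × 10^-3 mol, y = 3.721 × 10^-3 mol
mass of H2C2O4 = 6.001 × 10^-3 × 90.03 = 0.5402 g
% H2C2O4 = 0.5402 / 1.017 × 100 = 53.12 %

53.12 %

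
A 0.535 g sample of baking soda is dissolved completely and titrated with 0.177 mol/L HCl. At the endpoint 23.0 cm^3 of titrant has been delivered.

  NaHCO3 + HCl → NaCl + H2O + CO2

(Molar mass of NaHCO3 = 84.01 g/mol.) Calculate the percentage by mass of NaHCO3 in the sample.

63.9 %

n(HCl) = 0.0230 L × 0.177 mol/L = 4.07 × 10^-3 mol
n(NaHCO3) = 4.07 × 10^-3 mol (1:1 ratio)
mass of NaHCO3 = 4.07 × 10^-3 × 84.01 g/mol = 0.342 g
% NaHCO3 = 0.342 / 0.535 × 100 = 63.9 %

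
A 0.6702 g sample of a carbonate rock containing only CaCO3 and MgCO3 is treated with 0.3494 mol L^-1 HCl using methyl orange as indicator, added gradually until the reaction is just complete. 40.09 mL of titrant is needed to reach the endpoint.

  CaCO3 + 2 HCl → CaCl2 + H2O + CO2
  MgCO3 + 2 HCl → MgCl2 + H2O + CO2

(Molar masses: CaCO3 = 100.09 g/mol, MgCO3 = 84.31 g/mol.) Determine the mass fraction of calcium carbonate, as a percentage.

n(HCl) = 0.04009 × 0.3494 = 0.01401 mol
Let x = n(CaCO3), y = n(MgCO3).
Titrant: 2x + 2y = 0.01401;  mass: 100.09x + 84.31y = 0.6702
Solving, x = 5.052 × 10^-3 mol, y = 1.952 × 10^-3 mol
mass of CaCO3 = 5.052 × 10^-3 × 100.09 = 0.5056 g
% CaCO3 = 0.5056 / 0.6702 × 100 = 75.44 %

75.44 %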